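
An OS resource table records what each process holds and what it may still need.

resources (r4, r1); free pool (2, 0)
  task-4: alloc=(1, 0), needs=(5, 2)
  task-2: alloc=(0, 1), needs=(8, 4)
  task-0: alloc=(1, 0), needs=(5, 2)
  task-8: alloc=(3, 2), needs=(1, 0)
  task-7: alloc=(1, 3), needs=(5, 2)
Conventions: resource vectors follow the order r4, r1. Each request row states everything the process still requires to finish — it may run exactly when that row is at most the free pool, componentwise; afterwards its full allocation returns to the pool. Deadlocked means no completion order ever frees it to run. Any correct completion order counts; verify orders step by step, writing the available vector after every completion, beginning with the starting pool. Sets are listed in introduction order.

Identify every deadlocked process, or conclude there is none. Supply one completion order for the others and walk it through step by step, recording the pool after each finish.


The deadlocked set is empty.
Key observation: task-8 can run right away; the returned allocation unlocks the remaining processes in turn.
One completion order for the rest: task-8, task-7, task-4, task-0, task-2. Check, step by step:
  pool = (2, 0)
  task-8 needs (1, 0) <= (2, 0) -> finishes; pool += (3, 2) = (5, 2)
  task-7 needs (5, 2) <= (5, 2) -> finishes; pool += (1, 3) = (6, 5)
  task-4 needs (5, 2) <= (6, 5) -> finishes; pool += (1, 0) = (7, 5)
  task-0 needs (5, 2) <= (7, 5) -> finishes; pool += (1, 0) = (8, 5)
  task-2 needs (8, 4) <= (8, 5) -> finishes; pool += (0, 1) = (8, 6)


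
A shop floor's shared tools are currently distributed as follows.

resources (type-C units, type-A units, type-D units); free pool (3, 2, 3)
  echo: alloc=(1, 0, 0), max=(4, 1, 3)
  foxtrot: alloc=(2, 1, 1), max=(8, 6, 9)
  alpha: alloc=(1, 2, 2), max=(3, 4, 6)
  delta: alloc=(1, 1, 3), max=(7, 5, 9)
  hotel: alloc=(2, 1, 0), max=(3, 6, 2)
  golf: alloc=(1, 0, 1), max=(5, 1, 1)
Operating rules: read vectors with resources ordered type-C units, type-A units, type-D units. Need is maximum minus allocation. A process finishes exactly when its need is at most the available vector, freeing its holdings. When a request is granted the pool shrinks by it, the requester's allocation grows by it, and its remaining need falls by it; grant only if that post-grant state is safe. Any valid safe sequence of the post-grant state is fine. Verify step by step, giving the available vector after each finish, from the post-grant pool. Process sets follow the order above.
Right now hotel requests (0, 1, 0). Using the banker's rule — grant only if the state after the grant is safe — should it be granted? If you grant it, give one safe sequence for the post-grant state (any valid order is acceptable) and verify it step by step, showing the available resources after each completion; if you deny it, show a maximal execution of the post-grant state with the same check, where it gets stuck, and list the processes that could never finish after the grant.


DENY — the pretend-granted state is unsafe.
Key observation: type-A units is the bottleneck — with echo, golf done the pool holds (5, 1, 4), short of every remaining need.
After a pretend grant, a maximal execution: echo, golf — then nothing else fits. Walking it through:
  pool = (3, 1, 3)
  echo: need (3, 1, 3) fits (3, 1, 3); releases (1, 0, 0), pool now (4, 1, 3)
  golf: need (4, 1, 0) fits (4, 1, 3); releases (1, 0, 1), pool now (5, 1, 4)
  blocked: foxtrot wants (6, 5, 8), pool (5, 1, 4) — not enough type-C units, type-A units and type-D units
  blocked: alpha wants (2, 2, 4), pool (5, 1, 4) — not enough type-A units
  blocked: delta wants (6, 4, 6), pool (5, 1, 4) — not enough type-C units, type-A units and type-D units
  blocked: hotel wants (1, 4, 2), pool (5, 1, 4) — not enough type-A units
Had the request been granted, foxtrot, alpha, delta and hotel could never finish.


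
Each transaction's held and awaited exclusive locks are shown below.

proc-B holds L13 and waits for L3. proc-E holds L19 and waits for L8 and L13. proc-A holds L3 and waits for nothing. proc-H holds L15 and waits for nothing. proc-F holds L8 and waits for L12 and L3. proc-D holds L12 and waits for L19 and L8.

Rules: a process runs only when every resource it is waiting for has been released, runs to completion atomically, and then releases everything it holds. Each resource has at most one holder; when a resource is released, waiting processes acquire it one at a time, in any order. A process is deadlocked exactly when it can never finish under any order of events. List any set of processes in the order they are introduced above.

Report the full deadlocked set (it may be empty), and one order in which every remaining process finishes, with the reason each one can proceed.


Deadlocked set: proc-E, proc-F and proc-D.
Key observation: the knot is the closed ring of waits proc-E -> proc-F -> proc-D -> proc-E; no other process is dragged down with it.
A valid finishing order for the others: proc-H, proc-A, proc-B.
Walking it through:
  proc-H waits on nothing -> runs at once and releases L15
  proc-A waits on nothing -> runs at once and releases L3
  run proc-B (all its waits — L3 — are resolved); releases L13


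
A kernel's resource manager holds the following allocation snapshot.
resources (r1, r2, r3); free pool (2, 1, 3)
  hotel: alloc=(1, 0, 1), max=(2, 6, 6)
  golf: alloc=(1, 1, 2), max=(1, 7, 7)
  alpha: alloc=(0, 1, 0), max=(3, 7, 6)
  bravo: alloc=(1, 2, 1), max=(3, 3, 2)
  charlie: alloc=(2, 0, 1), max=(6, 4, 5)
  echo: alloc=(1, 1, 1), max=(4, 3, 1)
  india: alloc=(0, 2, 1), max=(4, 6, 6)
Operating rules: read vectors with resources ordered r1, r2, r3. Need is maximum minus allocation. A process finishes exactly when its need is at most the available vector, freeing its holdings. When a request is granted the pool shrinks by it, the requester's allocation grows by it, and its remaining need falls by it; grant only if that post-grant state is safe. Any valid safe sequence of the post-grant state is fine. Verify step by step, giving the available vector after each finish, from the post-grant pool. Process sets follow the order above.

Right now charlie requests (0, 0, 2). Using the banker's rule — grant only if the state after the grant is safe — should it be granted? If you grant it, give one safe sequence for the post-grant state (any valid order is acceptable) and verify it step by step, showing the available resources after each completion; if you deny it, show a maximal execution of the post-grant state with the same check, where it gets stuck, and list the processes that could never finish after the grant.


GRANT — the state after the grant stays safe, e.g. via bravo, echo, charlie, india, hotel, golf, alpha.
Key observation: after the grant the pool drops to (2, 1, 1), which still lets bravo finish first and unwind the rest.
Verifying the post-grant state step by step:
  pool = (2, 1, 1)
  run bravo (needs (2, 1, 1), free (2, 1, 1)); after release of (1, 2, 1) the pool is (3, 3, 2)
  run echo (needs (3, 2, 0), free (3, 3, 2)); after release of (1, 1, 1) the pool is (4, 4, 3)
  run charlie (needs (4, 4, 2), free (4, 4, 3)); after release of (2, 0, 3) the pool is (6, 4, 6)
  run india (needs (4, 4, 5), free (6, 4, 6)); after release of (0, 2, 1) the pool is (6, 6, 7)
  run hotel (needs (1, 6, 5), free (6, 6, 7)); after release of (1, 0, 1) the pool is (7, 6, 8)
  run golf (needs (0, 6, 5), free (7, 6, 8)); after release of (1, 1, 2) the pool is (8, 7, 10)
  run alpha (needs (3, 6, 6), free (8, 7, 10)); after release of (0, 1, 0) the pool is (8, 8, 10)


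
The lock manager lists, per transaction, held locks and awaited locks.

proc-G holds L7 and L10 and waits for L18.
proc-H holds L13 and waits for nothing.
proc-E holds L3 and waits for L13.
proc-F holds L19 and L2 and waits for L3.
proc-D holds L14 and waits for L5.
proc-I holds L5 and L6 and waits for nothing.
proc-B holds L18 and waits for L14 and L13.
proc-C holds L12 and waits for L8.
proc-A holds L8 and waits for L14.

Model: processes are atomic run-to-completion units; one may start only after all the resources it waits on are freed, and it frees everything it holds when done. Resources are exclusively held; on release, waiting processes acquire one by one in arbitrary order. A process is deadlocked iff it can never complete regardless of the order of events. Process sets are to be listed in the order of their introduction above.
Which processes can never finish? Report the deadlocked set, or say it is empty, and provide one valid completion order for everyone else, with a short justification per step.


No process is deadlocked.
Key observation: the wait relation is loop-free; peeling off processes with no waits unwinds the whole state.
One completion order for the rest: proc-I, proc-D, proc-H, proc-A, proc-E, proc-C, proc-F, proc-B, proc-G.
Walking it through:
  proc-I waits on nothing -> runs at once and releases L5 and L6
  proc-D waits on L5 — all released -> runs and releases L14
  proc-H waits on nothing -> runs at once and releases L13
  proc-A waits on L14 — all released -> runs and releases L8
  proc-E waits on L13 — all released -> runs and releases L3
  proc-C waits on L8 — all released -> runs and releases L12
  proc-F waits on L3 — all released -> runs and releases L19 and L2
  proc-B waits on L14 and L13 — all released -> runs and releases L18
  proc-G waits on L18 — all released -> runs and releases L7 and L10


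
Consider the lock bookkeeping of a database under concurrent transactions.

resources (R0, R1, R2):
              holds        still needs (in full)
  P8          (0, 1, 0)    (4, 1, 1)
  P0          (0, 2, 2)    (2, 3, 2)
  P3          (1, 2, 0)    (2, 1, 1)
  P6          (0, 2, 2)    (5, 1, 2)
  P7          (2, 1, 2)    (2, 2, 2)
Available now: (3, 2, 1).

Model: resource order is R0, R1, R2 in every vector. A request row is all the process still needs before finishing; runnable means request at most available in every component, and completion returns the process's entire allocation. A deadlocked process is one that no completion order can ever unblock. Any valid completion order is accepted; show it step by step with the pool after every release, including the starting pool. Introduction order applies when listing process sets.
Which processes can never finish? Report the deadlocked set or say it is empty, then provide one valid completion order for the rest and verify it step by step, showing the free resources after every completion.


The deadlocked set is P0, P6 and P7.
Key observation: the pool after P3, P8 is (4, 5, 1); every surviving request exceeds it in R2, so progress ends there.
The rest can finish in the order P3, P8. Step-by-step check:
  pool = (3, 2, 1)
  P3: need (2, 1, 1) fits (3, 2, 1); releases (1, 2, 0), pool now (4, 4, 1)
  P8: need (4, 1, 1) fits (4, 4, 1); releases (0, 1, 0), pool now (4, 5, 1)
The stuck group stays short no matter what:
  blocked: P0 wants (2, 3, 2), pool (4, 5, 1) — not enough R2
  blocked: P6 wants (5, 1, 2), pool (4, 5, 1) — not enough R0 and R2
  blocked: P7 wants (2, 2, 2), pool (4, 5, 1) — not enough R2


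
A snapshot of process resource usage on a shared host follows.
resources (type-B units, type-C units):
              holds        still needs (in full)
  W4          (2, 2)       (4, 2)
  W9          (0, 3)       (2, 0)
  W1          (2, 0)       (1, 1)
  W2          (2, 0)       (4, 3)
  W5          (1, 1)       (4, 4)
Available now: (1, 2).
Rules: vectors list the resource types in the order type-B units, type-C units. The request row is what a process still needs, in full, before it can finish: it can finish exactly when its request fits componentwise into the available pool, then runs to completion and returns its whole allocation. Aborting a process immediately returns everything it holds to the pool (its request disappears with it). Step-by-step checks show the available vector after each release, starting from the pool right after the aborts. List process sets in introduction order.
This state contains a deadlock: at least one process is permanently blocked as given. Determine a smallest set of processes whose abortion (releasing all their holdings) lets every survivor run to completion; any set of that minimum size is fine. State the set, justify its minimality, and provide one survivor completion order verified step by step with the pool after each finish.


The answer: abort W5.
Key observation: W2 had no path to completion before; after the abort of W5 ((1, 1) returned), step 3 is where it fits.
Minimality: the empty abort set fails — the state is deadlocked as it stands.
Survivors finish in the order: W1, W9, W2, W4. Check, step by step (pool after the aborts first):
  pool = (2, 3)
  W1 needs (1, 1) <= (2, 3) -> finishes; pool += (2, 0) = (4, 3)
  W9 needs (2, 0) <= (4, 3) -> finishes; pool += (0, 3) = (4, 6)
  W2 needs (4, 3) <= (4, 6) -> finishes; pool += (2, 0) = (6, 6)
  W4 needs (4, 2) <= (6, 6) -> finishes; pool += (2, 2) = (8, 8)


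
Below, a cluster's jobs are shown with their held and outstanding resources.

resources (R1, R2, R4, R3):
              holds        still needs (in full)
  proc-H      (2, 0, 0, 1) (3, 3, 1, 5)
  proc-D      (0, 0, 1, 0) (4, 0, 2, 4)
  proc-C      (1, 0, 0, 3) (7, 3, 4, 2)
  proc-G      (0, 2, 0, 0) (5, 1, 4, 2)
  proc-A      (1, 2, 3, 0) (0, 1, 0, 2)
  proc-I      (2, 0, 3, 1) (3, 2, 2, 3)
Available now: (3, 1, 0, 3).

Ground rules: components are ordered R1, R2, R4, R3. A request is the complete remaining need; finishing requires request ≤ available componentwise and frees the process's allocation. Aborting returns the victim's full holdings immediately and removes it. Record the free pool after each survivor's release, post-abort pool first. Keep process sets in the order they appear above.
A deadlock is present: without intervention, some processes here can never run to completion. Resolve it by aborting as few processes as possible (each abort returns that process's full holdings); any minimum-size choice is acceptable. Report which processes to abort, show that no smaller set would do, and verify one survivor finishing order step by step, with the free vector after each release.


Minimum abort set: proc-C.
Key observation: proc-H was stuck for good until proc-C gave back (1, 0, 0, 3); in the order shown it finishes at step 5.
Why nothing smaller works: aborting no one leaves the state deadlocked as given.
One survivor order: proc-A, proc-I, proc-D, proc-G, proc-H. Step-by-step check (post-abort pool first):
  pool = (4, 1, 0, 6)
  proc-A: need (0, 1, 0, 2) fits (4, 1, 0, 6); releases (1, 2, 3, 0), pool now (5, 3, 3, 6)
  proc-I: need (3, 2, 2, 3) fits (5, 3, 3, 6); releases (2, 0, 3, 1), pool now (7, 3, 6, 7)
  proc-D: need (4, 0, 2, 4) fits (7, 3, 6, 7); releases (0, 0, 1, 0), pool now (7, 3, 7, 7)
  proc-G: need (5, 1, 4, 2) fits (7, 3, 7, 7); releases (0, 2, 0, 0), pool now (7, 5, 7, 7)
  proc-H: need (3, 3, 1, 5) fits (7, 5, 7, 7); releases (2, 0, 0, 1), pool now (9, 5, 7, 8)


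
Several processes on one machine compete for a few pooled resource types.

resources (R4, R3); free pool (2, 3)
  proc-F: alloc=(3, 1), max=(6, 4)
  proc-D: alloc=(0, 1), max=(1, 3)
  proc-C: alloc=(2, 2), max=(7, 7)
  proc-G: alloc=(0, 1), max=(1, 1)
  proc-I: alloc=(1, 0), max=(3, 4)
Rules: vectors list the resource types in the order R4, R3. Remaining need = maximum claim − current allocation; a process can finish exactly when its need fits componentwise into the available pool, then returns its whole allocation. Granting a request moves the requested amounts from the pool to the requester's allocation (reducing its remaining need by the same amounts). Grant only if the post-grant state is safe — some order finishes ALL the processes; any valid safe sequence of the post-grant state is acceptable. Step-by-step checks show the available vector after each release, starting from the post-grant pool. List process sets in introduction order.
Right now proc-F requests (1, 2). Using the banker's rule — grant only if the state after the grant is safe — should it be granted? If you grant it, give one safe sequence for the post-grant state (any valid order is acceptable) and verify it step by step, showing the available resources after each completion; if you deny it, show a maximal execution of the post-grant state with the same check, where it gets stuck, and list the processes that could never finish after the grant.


DENY. Granting would leave the state unsafe.
Key observation: even finishing proc-G, proc-D leaves just (1, 3) free — too little R4 for any of the remaining processes.
On the post-grant state, proc-G, proc-D is a maximal run — nothing extends it. Walking it through:
  pool = (1, 1)
  run proc-G (needs (1, 0), free (1, 1)); after release of (0, 1) the pool is (1, 2)
  run proc-D (needs (1, 2), free (1, 2)); after release of (0, 1) the pool is (1, 3)
  proc-F cannot run: need (2, 1) vs free (1, 3) (insufficient R4)
  proc-C cannot run: need (5, 5) vs free (1, 3) (insufficient R4 and R3)
  proc-I cannot run: need (2, 4) vs free (1, 3) (insufficient R4 and R3)
Had the request been granted, proc-F, proc-C and proc-I could never finish.


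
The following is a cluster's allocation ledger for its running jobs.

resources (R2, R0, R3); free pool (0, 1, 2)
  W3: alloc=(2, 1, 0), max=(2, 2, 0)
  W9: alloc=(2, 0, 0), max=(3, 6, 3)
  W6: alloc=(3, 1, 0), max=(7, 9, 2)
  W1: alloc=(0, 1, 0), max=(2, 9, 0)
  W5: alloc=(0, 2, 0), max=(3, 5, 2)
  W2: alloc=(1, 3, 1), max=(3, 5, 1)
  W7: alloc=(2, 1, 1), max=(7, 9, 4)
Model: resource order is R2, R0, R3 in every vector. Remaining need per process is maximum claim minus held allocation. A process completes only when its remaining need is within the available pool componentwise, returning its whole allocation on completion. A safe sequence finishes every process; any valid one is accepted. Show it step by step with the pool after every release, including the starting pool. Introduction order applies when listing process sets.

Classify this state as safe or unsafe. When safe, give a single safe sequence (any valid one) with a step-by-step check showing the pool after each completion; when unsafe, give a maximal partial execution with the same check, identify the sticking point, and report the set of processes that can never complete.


The state is UNSAFE.
Key observation: no order helps: past W3, W2, W5, W9, the free pool tops out at (5, 7, 3), below what each blocked process needs in R0.
Going as far as possible: W3, W2, W5, W9; after that, nothing fits. Verifying each step:
  pool = (0, 1, 2)
  W3: need (0, 1, 0) fits (0, 1, 2); releases (2, 1, 0), pool now (2, 2, 2)
  W2: need (2, 2, 0) fits (2, 2, 2); releases (1, 3, 1), pool now (3, 5, 3)
  W5: need (3, 3, 2) fits (3, 5, 3); releases (0, 2, 0), pool now (3, 7, 3)
  W9: need (1, 6, 3) fits (3, 7, 3); releases (2, 0, 0), pool now (5, 7, 3)
  blocked: W6 wants (4, 8, 2), pool (5, 7, 3) — not enough R0
  blocked: W1 wants (2, 8, 0), pool (5, 7, 3) — not enough R0
  blocked: W7 wants (5, 8, 3), pool (5, 7, 3) — not enough R0
Processes that can never finish: W6, W1 and W7.


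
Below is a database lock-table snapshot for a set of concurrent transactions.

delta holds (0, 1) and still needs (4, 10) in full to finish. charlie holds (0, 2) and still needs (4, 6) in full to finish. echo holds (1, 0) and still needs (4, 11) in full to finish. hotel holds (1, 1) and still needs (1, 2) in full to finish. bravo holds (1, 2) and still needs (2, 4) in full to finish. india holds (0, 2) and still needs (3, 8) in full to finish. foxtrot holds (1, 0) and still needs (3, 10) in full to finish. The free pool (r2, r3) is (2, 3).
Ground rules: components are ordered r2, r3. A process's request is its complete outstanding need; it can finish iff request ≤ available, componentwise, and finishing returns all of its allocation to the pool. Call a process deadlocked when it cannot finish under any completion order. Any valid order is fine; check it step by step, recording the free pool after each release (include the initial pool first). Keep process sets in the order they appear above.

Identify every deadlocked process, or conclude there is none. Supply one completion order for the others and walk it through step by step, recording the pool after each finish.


No process is deadlocked.
Key observation: beginning at hotel, releases accumulate fast enough that every process eventually fits.
A valid finishing order for the others: hotel, bravo, charlie, india, delta, foxtrot, echo. Check, step by step:
  pool = (2, 3)
  hotel needs (1, 2) <= (2, 3) -> finishes; pool += (1, 1) = (3, 4)
  bravo needs (2, 4) <= (3, 4) -> finishes; pool += (1, 2) = (4, 6)
  charlie needs (4, 6) <= (4, 6) -> finishes; pool += (0, 2) = (4, 8)
  india needs (3, 8) <= (4, 8) -> finishes; pool += (0, 2) = (4, 10)
  delta needs (4, 10) <= (4, 10) -> finishes; pool += (0, 1) = (4, 11)
  foxtrot needs (3, 10) <= (4, 11) -> finishes; pool += (1, 0) = (5, 11)
  echo needs (4, 11) <= (5, 11) -> finishes; pool += (1, 0) = (6, 11)


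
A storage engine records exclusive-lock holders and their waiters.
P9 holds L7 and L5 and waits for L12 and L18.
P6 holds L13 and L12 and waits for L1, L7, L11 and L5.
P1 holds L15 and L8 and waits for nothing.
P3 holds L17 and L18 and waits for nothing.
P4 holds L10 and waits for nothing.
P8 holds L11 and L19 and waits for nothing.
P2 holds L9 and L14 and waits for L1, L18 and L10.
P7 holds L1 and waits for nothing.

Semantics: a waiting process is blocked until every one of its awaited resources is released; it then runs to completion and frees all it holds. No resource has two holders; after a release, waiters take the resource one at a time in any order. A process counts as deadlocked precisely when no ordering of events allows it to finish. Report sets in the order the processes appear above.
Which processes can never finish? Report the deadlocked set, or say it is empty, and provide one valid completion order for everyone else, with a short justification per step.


Deadlocked set: P9 and P6.
Key observation: nobody on the ring P9 -> P6 -> P9 can start until another member finishes, which never happens; no other process is dragged down with it.
The rest can finish in the order P7, P1, P4, P3, P2, P8.
Walking it through:
  P7 waits on nothing -> runs at once and releases L1
  P1 waits on nothing -> runs at once and releases L15 and L8
  P4 waits on nothing -> runs at once and releases L10
  P3 waits on nothing -> runs at once and releases L17 and L18
  P2 waits on L1, L18 and L10 — all released -> runs and releases L9 and L14
  P8 waits on nothing -> runs at once and releases L11 and L19


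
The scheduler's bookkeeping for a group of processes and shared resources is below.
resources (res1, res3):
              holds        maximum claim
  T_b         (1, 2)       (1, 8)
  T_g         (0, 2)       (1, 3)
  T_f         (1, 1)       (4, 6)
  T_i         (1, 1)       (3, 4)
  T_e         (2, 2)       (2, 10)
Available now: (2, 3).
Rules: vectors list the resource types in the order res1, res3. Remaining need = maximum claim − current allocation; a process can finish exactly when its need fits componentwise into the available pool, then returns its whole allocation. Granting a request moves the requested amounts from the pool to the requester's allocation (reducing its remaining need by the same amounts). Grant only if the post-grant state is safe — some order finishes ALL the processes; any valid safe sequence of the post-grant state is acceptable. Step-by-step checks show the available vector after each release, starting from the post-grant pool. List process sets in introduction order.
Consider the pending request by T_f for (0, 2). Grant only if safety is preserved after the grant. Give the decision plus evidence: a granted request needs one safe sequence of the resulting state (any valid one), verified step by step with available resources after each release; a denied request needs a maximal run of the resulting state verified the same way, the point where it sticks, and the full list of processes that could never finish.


GRANT: granting preserves safety; a valid post-grant sequence is T_g, T_i, T_f, T_b, T_e.
Key observation: post-grant, (2, 1) remains, and an order beginning with T_g completes everyone.
Verifying the post-grant state step by step:
  pool = (2, 1)
  T_g needs (1, 1) <= (2, 1) -> finishes; pool += (0, 2) = (2, 3)
  T_i needs (2, 3) <= (2, 3) -> finishes; pool += (1, 1) = (3, 4)
  T_f needs (3, 3) <= (3, 4) -> finishes; pool += (1, 3) = (4, 7)
  T_b needs (0, 6) <= (4, 7) -> finishes; pool += (1, 2) = (5, 9)
  T_e needs (0, 8) <= (5, 9) -> finishes; pool += (2, 2) = (7, 11)


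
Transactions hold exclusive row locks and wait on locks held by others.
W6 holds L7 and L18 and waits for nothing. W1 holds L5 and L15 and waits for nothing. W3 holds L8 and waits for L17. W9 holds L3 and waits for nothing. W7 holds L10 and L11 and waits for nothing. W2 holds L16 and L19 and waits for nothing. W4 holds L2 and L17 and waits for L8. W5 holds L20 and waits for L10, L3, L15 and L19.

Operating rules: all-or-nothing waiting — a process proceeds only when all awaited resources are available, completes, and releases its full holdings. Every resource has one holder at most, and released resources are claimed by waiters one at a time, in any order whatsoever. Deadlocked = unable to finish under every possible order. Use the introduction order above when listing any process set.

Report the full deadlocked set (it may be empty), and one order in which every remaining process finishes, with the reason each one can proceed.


Deadlocked set: W3 and W4.
Key observation: the knot is the closed ring of waits W3 -> W4 -> W3; no other process is dragged down with it.
A valid finishing order for the others: W6, W1, W7, W9, W2, W5.
Step-by-step check:
  W6: no waits; runs immediately, freeing L7 and L18
  W1: no waits; runs immediately, freeing L5 and L15
  W7: no waits; runs immediately, freeing L10 and L11
  W9: no waits; runs immediately, freeing L3
  W2: no waits; runs immediately, freeing L16 and L19
  W5: everything it awaited (L10, L3, L15 and L19) is free; runs, freeing L20


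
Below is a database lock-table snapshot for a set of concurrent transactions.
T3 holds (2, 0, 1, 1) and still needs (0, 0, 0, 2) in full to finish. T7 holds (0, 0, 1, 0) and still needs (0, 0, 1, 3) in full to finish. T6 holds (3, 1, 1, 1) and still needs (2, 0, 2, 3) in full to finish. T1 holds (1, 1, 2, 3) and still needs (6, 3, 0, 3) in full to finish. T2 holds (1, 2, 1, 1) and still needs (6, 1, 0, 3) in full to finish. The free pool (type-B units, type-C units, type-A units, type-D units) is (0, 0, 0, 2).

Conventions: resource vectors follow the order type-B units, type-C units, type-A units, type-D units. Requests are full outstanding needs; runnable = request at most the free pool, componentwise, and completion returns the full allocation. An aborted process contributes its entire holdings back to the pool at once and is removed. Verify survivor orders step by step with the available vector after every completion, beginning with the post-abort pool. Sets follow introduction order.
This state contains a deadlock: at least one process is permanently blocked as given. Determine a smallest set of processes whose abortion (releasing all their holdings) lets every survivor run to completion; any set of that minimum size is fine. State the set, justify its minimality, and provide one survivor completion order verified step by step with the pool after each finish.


Minimum abort set: T1.
Key observation: T2 was stuck for good until T1 gave back (1, 1, 2, 3); in the order shown it finishes at step 4.
Why nothing smaller works: aborting no one leaves the state deadlocked as given.
Survivors finish in the order: T3, T7, T6, T2. Walking it through (pool after the aborts first):
  pool = (1, 1, 2, 5)
  T3 needs (0, 0, 0, 2) <= (1, 1, 2, 5) -> finishes; pool += (2, 0, 1, 1) = (3, 1, 3, 6)
  T7 needs (0, 0, 1, 3) <= (3, 1, 3, 6) -> finishes; pool += (0, 0, 1, 0) = (3, 1, 4, 6)
  T6 needs (2, 0, 2, 3) <= (3, 1, 4, 6) -> finishes; pool += (3, 1, 1, 1) = (6, 2, 5, 7)
  T2 needs (6, 1, 0, 3) <= (6, 2, 5, 7) -> finishes; pool += (1, 2, 1, 1) = (7, 4, 6, 8)


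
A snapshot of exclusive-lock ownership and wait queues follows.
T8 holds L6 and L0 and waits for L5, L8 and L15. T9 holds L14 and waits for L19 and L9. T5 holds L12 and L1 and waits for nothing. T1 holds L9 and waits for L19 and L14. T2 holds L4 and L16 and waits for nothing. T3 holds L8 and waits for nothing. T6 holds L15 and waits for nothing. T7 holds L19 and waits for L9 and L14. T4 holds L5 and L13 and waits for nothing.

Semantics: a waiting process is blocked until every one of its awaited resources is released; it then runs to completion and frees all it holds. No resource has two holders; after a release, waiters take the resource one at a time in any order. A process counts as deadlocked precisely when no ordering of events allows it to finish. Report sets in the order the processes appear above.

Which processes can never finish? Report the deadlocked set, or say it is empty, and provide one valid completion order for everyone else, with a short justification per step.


Deadlocked: T9, T1 and T7.
Key observation: the cycle T9 -> T1 -> T9 can never break — each member waits on the next; T7 is caught in further circular waits.
One completion order for the rest: T4, T6, T3, T2, T8, T5.
Check, step by step:
  T4 waits on nothing -> runs at once and releases L5 and L13
  T6 waits on nothing -> runs at once and releases L15
  T3 waits on nothing -> runs at once and releases L8
  T2 waits on nothing -> runs at once and releases L4 and L16
  T8 waits on L5, L8 and L15 — all released -> runs and releases L6 and L0
  T5 waits on nothing -> runs at once and releases L12 and L1


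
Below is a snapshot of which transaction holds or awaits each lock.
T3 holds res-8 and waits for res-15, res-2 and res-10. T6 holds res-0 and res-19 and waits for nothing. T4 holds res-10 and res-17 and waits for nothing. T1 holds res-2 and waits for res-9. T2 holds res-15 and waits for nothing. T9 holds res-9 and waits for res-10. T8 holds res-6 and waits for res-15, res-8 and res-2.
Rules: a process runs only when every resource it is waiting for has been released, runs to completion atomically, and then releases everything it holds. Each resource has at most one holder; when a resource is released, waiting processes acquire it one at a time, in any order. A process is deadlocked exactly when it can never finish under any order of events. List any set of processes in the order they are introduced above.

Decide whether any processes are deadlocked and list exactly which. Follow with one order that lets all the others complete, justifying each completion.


Nothing here is deadlocked.
Key observation: all waits point, directly or indirectly, at processes that can finish, so nothing is permanently blocked.
One completion order for the rest: T4, T6, T9, T1, T2, T3, T8.
Walking it through:
  run T4 (it waits on nothing); releases res-10 and res-17
  run T6 (it waits on nothing); releases res-0 and res-19
  T9: everything it awaited (res-10) is free; runs, freeing res-9
  T1: everything it awaited (res-9) is free; runs, freeing res-2
  run T2 (it waits on nothing); releases res-15
  T3: everything it awaited (res-15, res-2 and res-10) is free; runs, freeing res-8
  T8: everything it awaited (res-15, res-8 and res-2) is free; runs, freeing res-6


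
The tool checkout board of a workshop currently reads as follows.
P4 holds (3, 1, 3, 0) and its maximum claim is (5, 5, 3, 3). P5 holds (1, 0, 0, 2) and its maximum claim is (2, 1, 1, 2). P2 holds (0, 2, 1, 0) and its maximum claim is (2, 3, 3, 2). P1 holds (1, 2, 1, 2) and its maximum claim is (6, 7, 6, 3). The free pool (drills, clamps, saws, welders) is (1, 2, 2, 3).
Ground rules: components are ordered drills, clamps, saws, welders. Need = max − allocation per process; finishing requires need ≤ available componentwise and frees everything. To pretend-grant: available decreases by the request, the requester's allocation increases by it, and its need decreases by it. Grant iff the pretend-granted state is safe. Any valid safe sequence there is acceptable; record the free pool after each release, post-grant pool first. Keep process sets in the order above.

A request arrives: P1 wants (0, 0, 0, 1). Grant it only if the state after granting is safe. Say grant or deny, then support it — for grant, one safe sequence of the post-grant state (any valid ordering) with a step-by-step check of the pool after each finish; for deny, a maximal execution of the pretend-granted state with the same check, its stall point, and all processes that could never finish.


GRANT: granting preserves safety; a valid post-grant sequence is P5, P2, P4, P1.
Key observation: granting shrinks the pool to (1, 2, 2, 2), yet P5 still fits and the chain goes through.
Verifying the post-grant state step by step:
  pool = (1, 2, 2, 2)
  P5: need (1, 1, 1, 0) fits (1, 2, 2, 2); releases (1, 0, 0, 2), pool now (2, 2, 2, 4)
  P2: need (2, 1, 2, 2) fits (2, 2, 2, 4); releases (0, 2, 1, 0), pool now (2, 4, 3, 4)
  P4: need (2, 4, 0, 3) fits (2, 4, 3, 4); releases (3, 1, 3, 0), pool now (5, 5, 6, 4)
  P1: need (5, 5, 5, 0) fits (5, 5, 6, 4); releases (1, 2, 1, 3), pool now (6, 7, 7, 7)


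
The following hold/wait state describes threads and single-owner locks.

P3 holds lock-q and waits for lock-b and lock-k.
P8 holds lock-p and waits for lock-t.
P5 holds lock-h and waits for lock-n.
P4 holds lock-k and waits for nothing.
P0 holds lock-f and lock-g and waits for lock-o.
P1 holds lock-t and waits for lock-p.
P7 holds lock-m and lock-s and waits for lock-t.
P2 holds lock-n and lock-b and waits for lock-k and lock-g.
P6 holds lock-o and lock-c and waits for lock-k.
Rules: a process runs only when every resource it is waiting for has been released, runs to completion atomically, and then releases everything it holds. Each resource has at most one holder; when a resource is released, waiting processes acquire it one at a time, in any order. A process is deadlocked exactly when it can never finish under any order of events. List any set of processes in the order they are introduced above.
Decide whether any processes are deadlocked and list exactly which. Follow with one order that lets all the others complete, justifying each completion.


The deadlocked set is P8, P1 and P7.
Key observation: the waits loop around P8 -> P1 -> P8 with no way out; P7 waits into the deadlock from upstream.
The rest can finish in the order P4, P6, P0, P2, P3, P5.
Check, step by step:
  run P4 (it waits on nothing); releases lock-k
  P6: everything it awaited (lock-k) is free; runs, freeing lock-o and lock-c
  P0: everything it awaited (lock-o) is free; runs, freeing lock-f and lock-g
  P2: everything it awaited (lock-k and lock-g) is free; runs, freeing lock-n and lock-b
  P3: everything it awaited (lock-b and lock-k) is free; runs, freeing lock-q
  P5: everything it awaited (lock-n) is free; runs, freeing lock-h


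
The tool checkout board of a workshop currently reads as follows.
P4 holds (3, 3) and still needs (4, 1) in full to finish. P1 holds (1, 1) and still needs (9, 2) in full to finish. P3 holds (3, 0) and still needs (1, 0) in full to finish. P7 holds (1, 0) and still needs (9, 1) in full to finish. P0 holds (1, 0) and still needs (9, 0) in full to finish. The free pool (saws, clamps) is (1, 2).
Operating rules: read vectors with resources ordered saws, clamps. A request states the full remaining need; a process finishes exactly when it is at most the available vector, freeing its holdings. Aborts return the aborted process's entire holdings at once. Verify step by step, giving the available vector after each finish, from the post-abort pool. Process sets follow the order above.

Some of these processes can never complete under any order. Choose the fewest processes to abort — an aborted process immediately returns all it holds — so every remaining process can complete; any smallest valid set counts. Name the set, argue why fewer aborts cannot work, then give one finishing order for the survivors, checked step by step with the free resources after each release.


Minimum abort set: P7 and P0.
Key observation: P1 had no path to completion before; after the abort of P7 and P0 ((2, 0) returned), step 3 is where it fits.
Why nothing smaller works — every single abort fails: P4 alone leaves P1 blocked (short on saws); P1 alone leaves P7 blocked (short on saws); P3 alone leaves P1 blocked (short on saws); P7 alone leaves P1 blocked (short on saws); P0 alone leaves P1 blocked (short on saws).
The survivors complete as P3, P4, P1. Verifying each step (starting from the post-abort pool):
  pool = (3, 2)
  P3: need (1, 0) fits (3, 2); releases (3, 0), pool now (6, 2)
  P4: need (4, 1) fits (6, 2); releases (3, 3), pool now (9, 5)
  P1: need (9, 2) fits (9, 5); releases (1, 1), pool now (10, 6)


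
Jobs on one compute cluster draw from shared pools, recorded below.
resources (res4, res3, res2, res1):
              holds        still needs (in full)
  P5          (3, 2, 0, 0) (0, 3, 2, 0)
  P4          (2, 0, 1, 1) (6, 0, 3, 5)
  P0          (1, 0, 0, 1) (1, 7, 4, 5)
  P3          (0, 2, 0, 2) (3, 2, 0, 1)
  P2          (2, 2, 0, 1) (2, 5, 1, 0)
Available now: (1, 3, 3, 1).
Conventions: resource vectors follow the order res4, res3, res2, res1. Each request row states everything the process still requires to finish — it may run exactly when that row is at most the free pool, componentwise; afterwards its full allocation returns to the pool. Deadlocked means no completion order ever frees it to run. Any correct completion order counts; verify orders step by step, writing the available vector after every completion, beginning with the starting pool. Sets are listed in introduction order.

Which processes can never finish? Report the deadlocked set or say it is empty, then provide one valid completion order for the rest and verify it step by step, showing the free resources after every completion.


Deadlocked set: P4 and P0.
Key observation: the pool after P5, P2, P3 is (6, 9, 3, 4); every surviving request exceeds it in res1, so progress ends there.
The rest can finish in the order P5, P2, P3. Verifying each step:
  pool = (1, 3, 3, 1)
  run P5 (needs (0, 3, 2, 0), free (1, 3, 3, 1)); after release of (3, 2, 0, 0) the pool is (4, 5, 3, 1)
  run P2 (needs (2, 5, 1, 0), free (4, 5, 3, 1)); after release of (2, 2, 0, 1) the pool is (6, 7, 3, 2)
  run P3 (needs (3, 2, 0, 1), free (6, 7, 3, 2)); after release of (0, 2, 0, 2) the pool is (6, 9, 3, 4)
The stuck group stays short no matter what:
  P4 still needs (6, 0, 3, 5) but only (6, 9, 3, 4) is free — short on res1
  P0 still needs (1, 7, 4, 5) but only (6, 9, 3, 4) is free — short on res2 and res1


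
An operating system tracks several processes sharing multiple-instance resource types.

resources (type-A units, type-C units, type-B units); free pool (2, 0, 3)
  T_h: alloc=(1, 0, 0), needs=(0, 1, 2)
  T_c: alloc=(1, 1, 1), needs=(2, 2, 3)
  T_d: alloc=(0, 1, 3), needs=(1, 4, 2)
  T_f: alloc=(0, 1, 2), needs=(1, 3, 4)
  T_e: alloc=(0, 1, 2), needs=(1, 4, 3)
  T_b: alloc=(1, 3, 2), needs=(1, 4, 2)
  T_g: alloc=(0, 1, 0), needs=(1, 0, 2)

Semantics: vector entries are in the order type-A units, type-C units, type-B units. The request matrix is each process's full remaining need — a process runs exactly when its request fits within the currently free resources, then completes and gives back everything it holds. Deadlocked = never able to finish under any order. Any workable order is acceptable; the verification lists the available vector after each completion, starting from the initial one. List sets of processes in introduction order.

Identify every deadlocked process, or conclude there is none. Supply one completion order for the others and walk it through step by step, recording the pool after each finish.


Deadlocked set: T_c, T_d, T_f, T_e and T_b.
Key observation: the wall is type-C units: completing T_g, T_h brings the pool only to (3, 1, 3), and all the rest need more.
The rest can finish in the order T_g, T_h. Check, step by step:
  pool = (2, 0, 3)
  T_g: need (1, 0, 2) fits (2, 0, 3); releases (0, 1, 0), pool now (2, 1, 3)
  T_h: need (0, 1, 2) fits (2, 1, 3); releases (1, 0, 0), pool now (3, 1, 3)
None of the blocked processes ever fits:
  T_c cannot run: need (2, 2, 3) vs free (3, 1, 3) (insufficient type-C units)
  T_d cannot run: need (1, 4, 2) vs free (3, 1, 3) (insufficient type-C units)
  T_f cannot run: need (1, 3, 4) vs free (3, 1, 3) (insufficient type-C units and type-B units)
  T_e cannot run: need (1, 4, 3) vs free (3, 1, 3) (insufficient type-C units)
  T_b cannot run: need (1, 4, 2) vs free (3, 1, 3) (insufficient type-C units)
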